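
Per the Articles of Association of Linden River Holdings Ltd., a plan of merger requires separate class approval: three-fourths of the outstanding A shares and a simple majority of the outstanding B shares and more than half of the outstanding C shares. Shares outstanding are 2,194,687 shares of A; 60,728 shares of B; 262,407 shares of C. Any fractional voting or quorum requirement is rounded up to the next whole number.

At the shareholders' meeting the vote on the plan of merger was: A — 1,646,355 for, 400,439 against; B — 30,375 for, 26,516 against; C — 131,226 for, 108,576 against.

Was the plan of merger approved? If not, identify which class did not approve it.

A: 3/4 of 2194687 = 1646015.25, rounded up to 1646016; 1,646,016 required, 1,646,355 in favor — approved.
B: a majority of 60728 is 30365; 30,365 required, 30,375 in favor — approved.
C: a majority of 262407 is 131204; 131,204 required, 131,226 in favor — approved.

Approved — every class gave the required vote.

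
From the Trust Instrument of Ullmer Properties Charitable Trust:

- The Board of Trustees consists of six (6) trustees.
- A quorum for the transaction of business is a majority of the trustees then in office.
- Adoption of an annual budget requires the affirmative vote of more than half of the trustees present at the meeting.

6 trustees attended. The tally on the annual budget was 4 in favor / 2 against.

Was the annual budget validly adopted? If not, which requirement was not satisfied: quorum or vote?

Quorum: 6 present; quorum is 4. Satisfied.
Vote: the annual budget requires a majority of the trustees present (6). A majority of 6 is 4, so 4 affirmative votes are needed; 4 voted in favor. Satisfied.

Valid — all requirements satisfied.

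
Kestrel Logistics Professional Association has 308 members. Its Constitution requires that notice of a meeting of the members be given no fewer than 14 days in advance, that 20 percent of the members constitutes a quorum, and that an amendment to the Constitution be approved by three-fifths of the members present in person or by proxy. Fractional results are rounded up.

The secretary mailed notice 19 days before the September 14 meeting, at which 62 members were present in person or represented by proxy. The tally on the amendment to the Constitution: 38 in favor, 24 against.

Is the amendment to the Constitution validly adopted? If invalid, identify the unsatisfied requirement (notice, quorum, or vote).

Notice: 19 days given; 14 required. Satisfied.
Quorum: 20% of 308 = 61.60, rounded up to 62; 62 present. Satisfied.
Vote: requires three-fifths of those present (62); 3/5 of 62 = 37.20, rounded up to 38, so 38 needed; 38 in favor. Satisfied.

Valid — all requirements satisfied.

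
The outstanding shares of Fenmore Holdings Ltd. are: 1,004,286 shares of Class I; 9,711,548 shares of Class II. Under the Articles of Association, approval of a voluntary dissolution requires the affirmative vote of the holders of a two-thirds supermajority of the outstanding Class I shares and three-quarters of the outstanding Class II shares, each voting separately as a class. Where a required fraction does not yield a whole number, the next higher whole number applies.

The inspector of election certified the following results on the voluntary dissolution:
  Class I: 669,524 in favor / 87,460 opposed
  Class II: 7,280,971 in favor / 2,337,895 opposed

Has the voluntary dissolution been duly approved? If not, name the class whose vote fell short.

Class I: 2/3 of 1004286 = 669524; 669,524 required, 669,524 in favor — approved.
Class II: 3/4 of 9711548 = 7283661; 7,283,661 required, 7,280,971 in favor — not approved.

Not approved — the Class II shares did not give the required vote.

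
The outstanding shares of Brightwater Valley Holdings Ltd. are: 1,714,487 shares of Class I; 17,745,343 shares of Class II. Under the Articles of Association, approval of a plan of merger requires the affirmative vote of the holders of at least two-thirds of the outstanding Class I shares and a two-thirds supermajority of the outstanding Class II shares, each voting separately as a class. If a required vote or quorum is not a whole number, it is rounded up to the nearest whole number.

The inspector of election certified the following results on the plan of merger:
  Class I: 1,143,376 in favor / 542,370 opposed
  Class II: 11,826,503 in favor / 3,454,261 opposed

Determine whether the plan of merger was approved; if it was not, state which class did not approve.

Not approved — the Class II shares did not give the required vote.

Class I: 2/3 of 1714487 = 1142991.33, rounded up to 1142992; 1,142,992 required, 1,143,376 in favor — approved.
Class II: 2/3 of 17745343 = 11830228.67, rounded up to 11830229; 11,830,229 required, 11,826,503 in favor — not approved.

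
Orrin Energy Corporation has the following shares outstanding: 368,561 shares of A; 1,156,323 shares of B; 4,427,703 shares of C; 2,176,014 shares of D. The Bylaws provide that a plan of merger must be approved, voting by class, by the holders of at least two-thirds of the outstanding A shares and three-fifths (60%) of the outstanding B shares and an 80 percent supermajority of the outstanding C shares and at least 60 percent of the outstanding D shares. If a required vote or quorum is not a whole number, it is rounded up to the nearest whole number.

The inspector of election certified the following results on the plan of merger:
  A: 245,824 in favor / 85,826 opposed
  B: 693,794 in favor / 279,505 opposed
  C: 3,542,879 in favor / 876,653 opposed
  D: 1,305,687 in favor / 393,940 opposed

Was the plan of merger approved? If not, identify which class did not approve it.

A: 2/3 of 368561 = 245707.33, rounded up to 245708; 245,708 required, 245,824 in favor — approved.
B: 3/5 of 1156323 = 693793.80, rounded up to 693794; 693,794 required, 693,794 in favor — approved.
C: 4/5 of 4427703 = 3542162.40, rounded up to 3542163; 3,542,163 required, 3,542,879 in favor — approved.
D: 3/5 of 2176014 = 1305608.40, rounded up to 1305609; 1,305,609 required, 1,305,687 in favor — approved.

Approved — every class gave the required vote.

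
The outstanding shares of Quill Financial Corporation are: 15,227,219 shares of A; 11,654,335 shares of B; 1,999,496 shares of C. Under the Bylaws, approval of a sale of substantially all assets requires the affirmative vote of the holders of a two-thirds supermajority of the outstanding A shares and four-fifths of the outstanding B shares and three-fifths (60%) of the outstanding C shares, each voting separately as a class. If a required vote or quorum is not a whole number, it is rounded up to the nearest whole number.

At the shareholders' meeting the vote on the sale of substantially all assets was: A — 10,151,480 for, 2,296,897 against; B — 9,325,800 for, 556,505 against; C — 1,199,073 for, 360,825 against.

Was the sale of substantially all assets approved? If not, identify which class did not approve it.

A: 2/3 of 15227219 = 10151479.33, rounded up to 10151480; 10,151,480 required, 10,151,480 in favor — approved.
B: 4/5 of 11654335 = 9323468; 9,323,468 required, 9,325,800 in favor — approved.
C: 3/5 of 1999496 = 1199697.60, rounded up to 1199698; 1,199,698 required, 1,199,073 in favor — not approved.

Not approved — the C shares did not give the required vote.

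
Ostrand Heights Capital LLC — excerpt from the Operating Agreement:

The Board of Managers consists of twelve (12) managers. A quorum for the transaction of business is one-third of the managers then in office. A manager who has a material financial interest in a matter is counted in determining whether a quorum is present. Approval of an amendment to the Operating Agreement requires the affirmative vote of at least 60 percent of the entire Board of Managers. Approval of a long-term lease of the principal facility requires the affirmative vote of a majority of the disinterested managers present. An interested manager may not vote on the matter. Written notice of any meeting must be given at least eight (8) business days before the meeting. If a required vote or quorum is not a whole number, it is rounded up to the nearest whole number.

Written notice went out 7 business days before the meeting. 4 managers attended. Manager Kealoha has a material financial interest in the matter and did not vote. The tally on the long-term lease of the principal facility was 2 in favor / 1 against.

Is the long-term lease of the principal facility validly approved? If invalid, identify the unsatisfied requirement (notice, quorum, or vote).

Notice: 7 business days given; 8 required (7 < 8). Not satisfied.
Quorum: 4 present (interested managers count toward quorum); quorum is 4. Satisfied.
Vote: the long-term lease of the principal facility requires a majority of the disinterested managers present (4 − 1 = 3). A majority of 3 is 2, so 2 affirmative votes are needed; 2 voted in favor. Satisfied.

Invalid — notice requirement not satisfied.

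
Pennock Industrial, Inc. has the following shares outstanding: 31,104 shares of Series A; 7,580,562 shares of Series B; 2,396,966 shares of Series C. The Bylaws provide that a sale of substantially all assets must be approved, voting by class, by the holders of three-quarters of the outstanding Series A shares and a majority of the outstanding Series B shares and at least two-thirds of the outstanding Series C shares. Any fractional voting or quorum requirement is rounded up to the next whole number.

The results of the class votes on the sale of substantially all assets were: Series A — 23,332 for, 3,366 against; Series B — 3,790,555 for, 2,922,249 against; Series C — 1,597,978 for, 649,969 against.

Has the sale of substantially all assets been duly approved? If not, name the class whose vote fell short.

Series A: 3/4 of 31104 = 23328; 23,328 required, 23,332 in favor — approved.
Series B: a majority of 7580562 is 3790282; 3,790,282 required, 3,790,555 in favor — approved.
Series C: 2/3 of 2396966 = 1597977.33, rounded up to 1597978; 1,597,978 required, 1,597,978 in favor — approved.

Approved — every class gave the required vote.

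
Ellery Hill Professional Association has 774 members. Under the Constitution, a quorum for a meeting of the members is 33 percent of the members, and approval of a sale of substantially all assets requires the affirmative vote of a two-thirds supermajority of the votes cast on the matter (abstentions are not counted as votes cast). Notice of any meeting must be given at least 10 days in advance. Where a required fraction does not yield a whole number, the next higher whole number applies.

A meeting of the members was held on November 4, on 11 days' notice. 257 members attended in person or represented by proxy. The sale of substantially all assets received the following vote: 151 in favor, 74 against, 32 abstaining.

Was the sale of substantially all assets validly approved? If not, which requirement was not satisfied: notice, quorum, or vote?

Valid — all requirements satisfied.

Notice: 11 days given; 10 required. Satisfied.
Quorum: 33% of 774 = 255.42, rounded up to 256; 257 present. Satisfied.
Vote: requires two-thirds of the votes cast (257 − 32 abstaining = 225); 2/3 of 225 = 150, so 150 needed; 151 in favor. Satisfied.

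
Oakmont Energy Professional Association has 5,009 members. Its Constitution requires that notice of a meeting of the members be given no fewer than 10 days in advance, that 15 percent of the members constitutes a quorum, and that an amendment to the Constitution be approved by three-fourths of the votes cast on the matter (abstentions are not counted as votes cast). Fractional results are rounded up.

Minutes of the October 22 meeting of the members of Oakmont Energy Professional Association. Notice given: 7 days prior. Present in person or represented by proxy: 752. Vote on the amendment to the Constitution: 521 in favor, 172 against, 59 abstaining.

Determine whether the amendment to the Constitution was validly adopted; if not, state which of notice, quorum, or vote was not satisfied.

Invalid — notice requirement not satisfied.

Notice: 7 days given; 10 required. Not satisfied.
Quorum: 15% of 5,009 = 751.35, rounded up to 752; 752 present. Satisfied.
Vote: requires three-fourths of the votes cast (752 − 59 abstaining = 693); 3/4 of 693 = 519.75, rounded up to 520, so 520 needed; 521 in favor. Satisfied.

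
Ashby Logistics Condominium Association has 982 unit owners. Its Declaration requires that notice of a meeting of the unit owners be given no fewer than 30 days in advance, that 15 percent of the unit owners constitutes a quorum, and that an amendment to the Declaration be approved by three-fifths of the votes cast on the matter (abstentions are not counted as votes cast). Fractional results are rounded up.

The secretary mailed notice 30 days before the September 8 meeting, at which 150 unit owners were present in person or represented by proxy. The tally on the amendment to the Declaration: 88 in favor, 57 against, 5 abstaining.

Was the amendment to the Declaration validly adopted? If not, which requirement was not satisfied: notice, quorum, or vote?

Valid — all requirements satisfied.

Notice: 30 days given; 30 required. Satisfied.
Quorum: 15% of 982 = 147.30, rounded up to 148; 150 present. Satisfied.
Vote: requires three-fifths of the votes cast (150 − 5 abstaining = 145); 3/5 of 145 = 87, so 87 needed; 88 in favor. Satisfied.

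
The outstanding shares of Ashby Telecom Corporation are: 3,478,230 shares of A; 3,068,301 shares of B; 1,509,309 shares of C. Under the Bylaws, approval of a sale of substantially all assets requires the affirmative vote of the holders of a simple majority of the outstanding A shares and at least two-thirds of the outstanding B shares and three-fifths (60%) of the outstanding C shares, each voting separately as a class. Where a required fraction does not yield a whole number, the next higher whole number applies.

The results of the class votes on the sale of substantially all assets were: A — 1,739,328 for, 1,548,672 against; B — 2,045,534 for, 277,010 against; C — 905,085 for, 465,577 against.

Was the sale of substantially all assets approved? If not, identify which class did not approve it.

Not approved — the C shares did not give the required vote.

A: a majority of 3478230 is 1739116; 1,739,116 required, 1,739,328 in favor — approved.
B: 2/3 of 3068301 = 2045534; 2,045,534 required, 2,045,534 in favor — approved.
C: 3/5 of 1509309 = 905585.40, rounded up to 905586; 905,586 required, 905,085 in favor — not approved.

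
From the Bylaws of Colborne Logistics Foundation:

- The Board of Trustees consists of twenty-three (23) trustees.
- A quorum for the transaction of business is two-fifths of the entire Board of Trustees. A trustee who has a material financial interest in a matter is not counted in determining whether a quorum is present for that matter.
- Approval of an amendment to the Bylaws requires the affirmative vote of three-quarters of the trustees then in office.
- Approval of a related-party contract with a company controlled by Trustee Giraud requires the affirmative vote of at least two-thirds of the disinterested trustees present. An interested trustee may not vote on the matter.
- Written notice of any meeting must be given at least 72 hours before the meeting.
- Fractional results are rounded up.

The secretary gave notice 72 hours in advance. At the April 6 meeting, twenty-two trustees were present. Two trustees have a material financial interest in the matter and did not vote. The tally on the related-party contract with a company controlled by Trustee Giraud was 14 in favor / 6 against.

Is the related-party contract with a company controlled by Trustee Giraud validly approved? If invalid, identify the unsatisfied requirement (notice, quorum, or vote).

Valid — all requirements satisfied.

Notice: 72 hours given; 72 required (72 ≥ 72). Satisfied.
Quorum: 22 present, but the 2 interested trustees do not count, leaving 20. Quorum is 10. Satisfied.
Vote: the related-party contract with a company controlled by Trustee Giraud requires two-thirds of the disinterested trustees present (22 − 2 = 20). 2/3 of 20 = 13.33, rounded up to 14, so 14 affirmative votes are needed; 14 voted in favor. Satisfied.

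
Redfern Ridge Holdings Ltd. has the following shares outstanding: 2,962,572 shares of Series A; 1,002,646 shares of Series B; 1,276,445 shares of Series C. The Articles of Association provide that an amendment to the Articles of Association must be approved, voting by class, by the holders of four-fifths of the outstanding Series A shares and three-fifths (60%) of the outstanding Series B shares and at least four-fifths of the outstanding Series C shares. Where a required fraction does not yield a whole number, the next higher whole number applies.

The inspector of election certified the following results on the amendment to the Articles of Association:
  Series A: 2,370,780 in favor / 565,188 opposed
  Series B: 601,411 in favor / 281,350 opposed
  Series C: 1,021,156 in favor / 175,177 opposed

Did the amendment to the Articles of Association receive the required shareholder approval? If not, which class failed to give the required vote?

Not approved — the Series B shares did not give the required vote.

Series A: 4/5 of 2962572 = 2370057.60, rounded up to 2370058; 2,370,058 required, 2,370,780 in favor — approved.
Series B: 3/5 of 1002646 = 601587.60, rounded up to 601588; 601,588 required, 601,411 in favor — not approved.
Series C: 4/5 of 1276445 = 1021156; 1,021,156 required, 1,021,156 in favor — approved.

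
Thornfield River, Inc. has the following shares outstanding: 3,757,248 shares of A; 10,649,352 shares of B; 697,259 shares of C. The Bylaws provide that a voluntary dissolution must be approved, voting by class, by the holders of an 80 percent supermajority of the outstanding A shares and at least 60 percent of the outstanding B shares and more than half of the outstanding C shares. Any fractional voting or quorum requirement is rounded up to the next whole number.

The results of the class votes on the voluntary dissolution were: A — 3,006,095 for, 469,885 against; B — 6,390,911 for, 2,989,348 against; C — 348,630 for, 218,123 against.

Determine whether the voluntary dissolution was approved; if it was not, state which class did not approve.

A: 4/5 of 3757248 = 3005798.40, rounded up to 3005799; 3,005,799 required, 3,006,095 in favor — approved.
B: 3/5 of 10649352 = 6389611.20, rounded up to 6389612; 6,389,612 required, 6,390,911 in favor — approved.
C: a majority of 697259 is 348630; 348,630 required, 348,630 in favor — approved.

Approved — every class gave the required vote.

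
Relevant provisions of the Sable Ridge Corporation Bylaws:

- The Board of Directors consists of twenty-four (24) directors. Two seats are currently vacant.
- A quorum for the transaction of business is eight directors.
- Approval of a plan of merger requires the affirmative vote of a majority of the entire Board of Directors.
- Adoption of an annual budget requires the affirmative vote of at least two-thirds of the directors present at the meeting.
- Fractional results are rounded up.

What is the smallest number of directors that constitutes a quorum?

8

The quorum is fixed at 8.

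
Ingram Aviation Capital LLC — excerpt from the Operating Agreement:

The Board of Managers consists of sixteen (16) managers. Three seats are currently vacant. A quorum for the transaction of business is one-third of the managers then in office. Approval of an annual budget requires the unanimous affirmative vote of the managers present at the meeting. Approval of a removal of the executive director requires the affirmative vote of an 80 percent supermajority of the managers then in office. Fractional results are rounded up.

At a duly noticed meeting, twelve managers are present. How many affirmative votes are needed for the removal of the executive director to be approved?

11

The removal of the executive director requires four-fifths of the managers then in office (13).
4/5 of 13 = 10.40, rounded up to 11.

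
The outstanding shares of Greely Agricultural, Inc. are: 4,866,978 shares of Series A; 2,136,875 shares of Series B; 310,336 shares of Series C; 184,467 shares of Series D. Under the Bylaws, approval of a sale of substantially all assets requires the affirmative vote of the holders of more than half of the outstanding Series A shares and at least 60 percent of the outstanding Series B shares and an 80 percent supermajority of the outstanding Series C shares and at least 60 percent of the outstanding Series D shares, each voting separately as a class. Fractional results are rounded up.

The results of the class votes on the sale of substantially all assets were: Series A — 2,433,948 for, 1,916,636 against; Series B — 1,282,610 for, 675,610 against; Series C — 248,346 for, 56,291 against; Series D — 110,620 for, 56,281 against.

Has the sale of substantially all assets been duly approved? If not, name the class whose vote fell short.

Not approved — the Series D shares did not give the required vote.

Series A: a majority of 4866978 is 2433490; 2,433,490 required, 2,433,948 in favor — approved.
Series B: 3/5 of 2136875 = 1282125; 1,282,125 required, 1,282,610 in favor — approved.
Series C: 4/5 of 310336 = 248268.80, rounded up to 248269; 248,269 required, 248,346 in favor — approved.
Series D: 3/5 of 184467 = 110680.20, rounded up to 110681; 110,681 required, 110,620 in favor — not approved.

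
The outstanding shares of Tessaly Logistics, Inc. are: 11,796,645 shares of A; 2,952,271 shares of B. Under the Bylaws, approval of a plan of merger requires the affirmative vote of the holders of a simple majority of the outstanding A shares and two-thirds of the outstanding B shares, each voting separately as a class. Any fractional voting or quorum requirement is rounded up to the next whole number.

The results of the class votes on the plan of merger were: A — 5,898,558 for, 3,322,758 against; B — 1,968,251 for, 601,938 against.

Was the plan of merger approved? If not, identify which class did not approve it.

Approved — every class gave the required vote.

A: a majority of 11796645 is 5898323; 5,898,323 required, 5,898,558 in favor — approved.
B: 2/3 of 2952271 = 1968180.67, rounded up to 1968181; 1,968,181 required, 1,968,251 in favor — approved.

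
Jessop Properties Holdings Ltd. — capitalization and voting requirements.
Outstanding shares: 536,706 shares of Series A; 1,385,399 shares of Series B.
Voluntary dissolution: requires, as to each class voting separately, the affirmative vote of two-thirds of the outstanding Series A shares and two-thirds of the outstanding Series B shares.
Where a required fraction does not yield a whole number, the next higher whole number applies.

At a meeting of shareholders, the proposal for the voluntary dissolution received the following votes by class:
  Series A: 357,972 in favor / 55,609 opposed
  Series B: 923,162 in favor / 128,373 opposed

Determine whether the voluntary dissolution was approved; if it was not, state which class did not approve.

Not approved — the Series B shares did not give the required vote.

Series A: 2/3 of 536706 = 357804; 357,804 required, 357,972 in favor — approved.
Series B: 2/3 of 1385399 = 923599.33, rounded up to 923600; 923,600 required, 923,162 in favor — not approved.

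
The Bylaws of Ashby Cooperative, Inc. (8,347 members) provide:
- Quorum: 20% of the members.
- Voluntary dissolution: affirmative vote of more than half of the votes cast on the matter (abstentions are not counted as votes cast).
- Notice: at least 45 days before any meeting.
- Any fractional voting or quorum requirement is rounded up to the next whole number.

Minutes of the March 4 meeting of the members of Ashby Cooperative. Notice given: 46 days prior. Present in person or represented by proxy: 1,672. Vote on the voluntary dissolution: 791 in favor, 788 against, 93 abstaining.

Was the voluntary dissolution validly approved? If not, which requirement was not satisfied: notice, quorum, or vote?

Notice: 46 days given; 45 required. Satisfied.
Quorum: 20% of 8,347 = 1,669.40, rounded up to 1,670; 1,672 present. Satisfied.
Vote: requires a majority of the votes cast (1,672 − 93 abstaining = 1,579); a majority of 1579 is 790, so 790 needed; 791 in favor. Satisfied.

Valid — all requirements satisfied.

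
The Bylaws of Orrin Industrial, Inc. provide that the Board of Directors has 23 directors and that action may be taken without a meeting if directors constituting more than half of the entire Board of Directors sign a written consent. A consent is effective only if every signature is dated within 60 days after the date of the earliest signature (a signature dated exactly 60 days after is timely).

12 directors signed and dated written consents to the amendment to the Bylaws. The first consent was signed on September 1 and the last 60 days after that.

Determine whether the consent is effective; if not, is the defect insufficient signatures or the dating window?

Signatures required: more than half of 23 — a majority of 23 is 12, so 12 needed; 12 signed. Sufficient.
Dating window: the latest signature is 60 days after the earliest; the limit is 60 days. Within the window.

Effective — both the signature and dating-window requirements are satisfied.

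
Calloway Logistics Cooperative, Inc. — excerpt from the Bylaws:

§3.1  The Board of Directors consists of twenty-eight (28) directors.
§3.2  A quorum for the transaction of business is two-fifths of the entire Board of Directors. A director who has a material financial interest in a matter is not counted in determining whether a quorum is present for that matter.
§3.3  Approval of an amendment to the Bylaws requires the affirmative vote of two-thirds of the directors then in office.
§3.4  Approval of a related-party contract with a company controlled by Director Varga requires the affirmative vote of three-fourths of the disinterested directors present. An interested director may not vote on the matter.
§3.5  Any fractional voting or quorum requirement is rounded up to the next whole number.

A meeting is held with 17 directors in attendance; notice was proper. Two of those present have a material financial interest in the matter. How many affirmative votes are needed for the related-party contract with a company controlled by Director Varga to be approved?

The related-party contract with a company controlled by Director Varga requires three-fourths of the disinterested directors present (17 − 2 = 15).
3/4 of 15 = 11.25, rounded up to 12.

12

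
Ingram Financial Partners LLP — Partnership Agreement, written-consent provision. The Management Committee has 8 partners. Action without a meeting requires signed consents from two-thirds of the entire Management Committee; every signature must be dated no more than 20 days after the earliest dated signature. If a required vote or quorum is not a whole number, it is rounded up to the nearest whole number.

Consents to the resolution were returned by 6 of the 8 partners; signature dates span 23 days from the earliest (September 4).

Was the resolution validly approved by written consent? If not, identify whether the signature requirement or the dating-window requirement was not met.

Signatures required: two-thirds of 8 — 2/3 of 8 = 5.33, rounded up to 6, so 6 needed; 6 signed. Sufficient.
Dating window: the latest signature is 23 days after the earliest; the limit is 20 days. Outside the window.

Not effective — dating-window requirement not satisfied.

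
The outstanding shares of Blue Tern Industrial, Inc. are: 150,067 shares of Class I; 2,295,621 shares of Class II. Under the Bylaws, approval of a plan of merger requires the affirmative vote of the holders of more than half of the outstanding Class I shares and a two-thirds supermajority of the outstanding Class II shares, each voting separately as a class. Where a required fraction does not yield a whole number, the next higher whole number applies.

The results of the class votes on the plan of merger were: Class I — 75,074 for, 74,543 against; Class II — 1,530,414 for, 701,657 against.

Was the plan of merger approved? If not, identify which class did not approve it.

Approved — every class gave the required vote.

Class I: a majority of 150067 is 75034; 75,034 required, 75,074 in favor — approved.
Class II: 2/3 of 2295621 = 1530414; 1,530,414 required, 1,530,414 in favor — approved.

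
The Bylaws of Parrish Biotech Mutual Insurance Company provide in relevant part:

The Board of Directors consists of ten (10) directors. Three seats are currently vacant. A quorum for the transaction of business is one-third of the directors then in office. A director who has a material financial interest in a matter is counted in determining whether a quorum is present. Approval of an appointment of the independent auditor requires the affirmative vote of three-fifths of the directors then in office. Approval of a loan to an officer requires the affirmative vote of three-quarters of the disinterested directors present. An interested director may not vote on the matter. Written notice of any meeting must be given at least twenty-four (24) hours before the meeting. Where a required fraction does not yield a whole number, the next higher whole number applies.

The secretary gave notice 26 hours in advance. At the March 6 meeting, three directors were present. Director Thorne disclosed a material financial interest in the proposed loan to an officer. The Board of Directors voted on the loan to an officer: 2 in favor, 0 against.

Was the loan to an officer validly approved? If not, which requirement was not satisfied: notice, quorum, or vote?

Notice: 26 hours given; 24 required (26 ≥ 24). Satisfied.
Quorum: 3 present (interested directors count toward quorum); quorum is 3. Satisfied.
Vote: the loan to an officer requires three-fourths of the disinterested directors present (3 − 1 = 2). 3/4 of 2 = 1.50, rounded up to 2, so 2 affirmative votes are needed; 2 voted in favor. Satisfied.

Valid — all requirements satisfied.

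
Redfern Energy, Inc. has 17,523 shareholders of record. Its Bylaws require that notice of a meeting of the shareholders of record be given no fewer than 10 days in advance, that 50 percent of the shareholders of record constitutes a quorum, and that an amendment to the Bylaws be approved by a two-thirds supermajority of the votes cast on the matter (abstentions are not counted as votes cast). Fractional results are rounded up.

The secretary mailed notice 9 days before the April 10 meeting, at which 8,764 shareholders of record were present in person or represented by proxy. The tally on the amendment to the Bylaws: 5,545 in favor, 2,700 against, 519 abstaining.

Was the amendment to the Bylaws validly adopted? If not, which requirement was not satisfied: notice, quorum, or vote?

Notice: 9 days given; 10 required. Not satisfied.
Quorum: 50% of 17,523 = 8,761.50, rounded up to 8,762; 8,764 present. Satisfied.
Vote: requires two-thirds of the votes cast (8,764 − 519 abstaining = 8,245); 2/3 of 8245 = 5496.67, rounded up to 5497, so 5,497 needed; 5,545 in favor. Satisfied.

Invalid — notice requirement not satisfied.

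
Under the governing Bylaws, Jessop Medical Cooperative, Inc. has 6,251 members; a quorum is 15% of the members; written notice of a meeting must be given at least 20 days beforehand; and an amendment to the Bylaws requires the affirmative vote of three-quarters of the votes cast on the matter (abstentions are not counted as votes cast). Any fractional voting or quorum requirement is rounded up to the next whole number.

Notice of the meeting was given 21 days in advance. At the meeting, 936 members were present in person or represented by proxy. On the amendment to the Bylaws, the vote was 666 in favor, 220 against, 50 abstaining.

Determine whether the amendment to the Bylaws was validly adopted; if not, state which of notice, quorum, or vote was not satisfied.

Notice: 21 days given; 20 required. Satisfied.
Quorum: 15% of 6,251 = 937.65, rounded up to 938; 936 present. Not satisfied.
Vote: requires three-fourths of the votes cast (936 − 50 abstaining = 886); 3/4 of 886 = 664.50, rounded up to 665, so 665 needed; 666 in favor. Satisfied.

Invalid — quorum requirement not satisfied.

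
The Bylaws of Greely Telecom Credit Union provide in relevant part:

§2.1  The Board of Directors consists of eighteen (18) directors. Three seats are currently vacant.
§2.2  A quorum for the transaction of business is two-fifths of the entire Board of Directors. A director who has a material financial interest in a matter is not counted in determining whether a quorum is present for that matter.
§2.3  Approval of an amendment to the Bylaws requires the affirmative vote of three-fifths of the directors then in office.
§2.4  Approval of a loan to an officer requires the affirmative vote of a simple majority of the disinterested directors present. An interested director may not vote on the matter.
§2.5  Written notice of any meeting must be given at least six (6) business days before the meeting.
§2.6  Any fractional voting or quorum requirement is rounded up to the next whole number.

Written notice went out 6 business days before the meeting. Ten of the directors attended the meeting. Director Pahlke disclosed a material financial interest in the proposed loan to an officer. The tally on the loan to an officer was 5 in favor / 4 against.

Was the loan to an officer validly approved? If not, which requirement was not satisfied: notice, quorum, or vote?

Valid — all requirements satisfied.

Notice: 6 business days given; 6 required (6 ≥ 6). Satisfied.
Quorum: 10 present, but the 1 interested director does not count, leaving 9. Quorum is 8. Satisfied.
Vote: the loan to an officer requires a majority of the disinterested directors present (10 − 1 = 9). A majority of 9 is 5, so 5 affirmative votes are needed; 5 voted in favor. Satisfied.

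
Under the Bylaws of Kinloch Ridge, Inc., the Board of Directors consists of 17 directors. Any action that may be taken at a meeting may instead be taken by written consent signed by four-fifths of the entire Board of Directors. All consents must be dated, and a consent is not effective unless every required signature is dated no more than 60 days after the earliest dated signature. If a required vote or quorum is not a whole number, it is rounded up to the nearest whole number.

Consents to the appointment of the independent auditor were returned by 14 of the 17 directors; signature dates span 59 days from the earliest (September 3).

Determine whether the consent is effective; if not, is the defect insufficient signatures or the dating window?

Signatures required: four-fifths of 17 — 4/5 of 17 = 13.60, rounded up to 14, so 14 needed; 14 signed. Sufficient.
Dating window: the latest signature is 59 days after the earliest; the limit is 60 days. Within the window.

Effective — both the signature and dating-window requirements are satisfied.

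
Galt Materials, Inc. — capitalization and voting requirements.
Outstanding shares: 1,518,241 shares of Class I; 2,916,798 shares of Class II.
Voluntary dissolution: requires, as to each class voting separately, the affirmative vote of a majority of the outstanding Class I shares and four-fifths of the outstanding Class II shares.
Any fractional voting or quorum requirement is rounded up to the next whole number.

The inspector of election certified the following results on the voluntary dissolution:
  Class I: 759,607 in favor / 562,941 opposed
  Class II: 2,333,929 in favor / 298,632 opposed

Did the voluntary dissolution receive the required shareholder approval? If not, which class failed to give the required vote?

Approved — every class gave the required vote.

Class I: a majority of 1518241 is 759121; 759,121 required, 759,607 in favor — approved.
Class II: 4/5 of 2916798 = 2333438.40, rounded up to 2333439; 2,333,439 required, 2,333,929 in favor — approved.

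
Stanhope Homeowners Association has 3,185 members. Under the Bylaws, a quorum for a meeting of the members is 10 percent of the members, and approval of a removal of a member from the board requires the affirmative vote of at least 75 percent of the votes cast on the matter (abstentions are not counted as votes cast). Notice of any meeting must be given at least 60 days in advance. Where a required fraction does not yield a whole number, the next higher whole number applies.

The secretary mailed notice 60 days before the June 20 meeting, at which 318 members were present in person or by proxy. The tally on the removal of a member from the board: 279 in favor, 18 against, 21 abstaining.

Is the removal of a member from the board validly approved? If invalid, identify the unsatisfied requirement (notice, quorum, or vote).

Notice: 60 days given; 60 required. Satisfied.
Quorum: 10% of 3,185 = 318.50, rounded up to 319; 318 present. Not satisfied.
Vote: requires three-fourths of the votes cast (318 − 21 abstaining = 297); 3/4 of 297 = 222.75, rounded up to 223, so 223 needed; 279 in favor. Satisfied.

Invalid — quorum requirement not satisfied.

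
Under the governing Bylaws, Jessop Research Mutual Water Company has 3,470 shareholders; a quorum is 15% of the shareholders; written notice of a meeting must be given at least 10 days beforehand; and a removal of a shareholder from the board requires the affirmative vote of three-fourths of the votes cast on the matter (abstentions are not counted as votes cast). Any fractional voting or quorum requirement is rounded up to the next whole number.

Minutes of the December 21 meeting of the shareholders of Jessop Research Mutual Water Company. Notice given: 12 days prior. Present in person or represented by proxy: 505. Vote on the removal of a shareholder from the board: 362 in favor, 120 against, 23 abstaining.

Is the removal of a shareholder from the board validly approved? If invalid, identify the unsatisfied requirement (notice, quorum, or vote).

Notice: 12 days given; 10 required. Satisfied.
Quorum: 15% of 3,470 = 520.50, rounded up to 521; 505 present. Not satisfied.
Vote: requires three-fourths of the votes cast (505 − 23 abstaining = 482); 3/4 of 482 = 361.50, rounded up to 362, so 362 needed; 362 in favor. Satisfied.

Invalid — quorum requirement not satisfied.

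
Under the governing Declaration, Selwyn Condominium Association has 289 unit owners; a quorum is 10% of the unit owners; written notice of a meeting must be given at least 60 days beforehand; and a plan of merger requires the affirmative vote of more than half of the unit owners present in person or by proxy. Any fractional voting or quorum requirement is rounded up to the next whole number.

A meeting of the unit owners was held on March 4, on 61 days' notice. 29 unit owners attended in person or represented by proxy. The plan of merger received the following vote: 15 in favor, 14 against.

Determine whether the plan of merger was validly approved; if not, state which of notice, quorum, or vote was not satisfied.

Valid — all requirements satisfied.

Notice: 61 days given; 60 required. Satisfied.
Quorum: 10% of 289 = 28.90, rounded up to 29; 29 present. Satisfied.
Vote: requires a majority of those present (29); a majority of 29 is 15, so 15 needed; 15 in favor. Satisfied.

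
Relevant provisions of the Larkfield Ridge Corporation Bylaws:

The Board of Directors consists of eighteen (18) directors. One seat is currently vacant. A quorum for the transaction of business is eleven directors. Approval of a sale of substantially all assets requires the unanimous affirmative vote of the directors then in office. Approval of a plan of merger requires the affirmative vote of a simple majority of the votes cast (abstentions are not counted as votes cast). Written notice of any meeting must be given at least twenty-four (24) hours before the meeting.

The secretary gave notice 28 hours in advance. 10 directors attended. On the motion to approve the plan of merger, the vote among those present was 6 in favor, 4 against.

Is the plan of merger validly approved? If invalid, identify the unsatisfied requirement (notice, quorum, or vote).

Invalid — quorum requirement not satisfied.

Notice: 28 hours given; 24 required (28 ≥ 24). Satisfied.
Quorum: 10 present; quorum is 11. Not satisfied.
Vote: the plan of merger requires a majority of the votes cast (10). A majority of 10 is 6, so 6 affirmative votes are needed; 6 voted in favor. Satisfied. (Moot — without a quorum no business can be validly transacted.)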